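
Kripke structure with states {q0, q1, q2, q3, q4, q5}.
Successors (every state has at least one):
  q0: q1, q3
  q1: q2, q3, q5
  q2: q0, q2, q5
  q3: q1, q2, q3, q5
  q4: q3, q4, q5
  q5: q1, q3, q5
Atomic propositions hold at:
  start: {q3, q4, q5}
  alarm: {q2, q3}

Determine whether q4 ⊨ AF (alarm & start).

Sat(alarm & start) = {q3}
AF (alarm & start): least fixpoint, start Z0 = {q3}, add states with every successor in Z. Already a fixed point.
Sat(AF (alarm & start)) = {q3}
q4 ∉ Sat(AF (alarm & start)) = {q3}, so the formula does not hold at q4.

No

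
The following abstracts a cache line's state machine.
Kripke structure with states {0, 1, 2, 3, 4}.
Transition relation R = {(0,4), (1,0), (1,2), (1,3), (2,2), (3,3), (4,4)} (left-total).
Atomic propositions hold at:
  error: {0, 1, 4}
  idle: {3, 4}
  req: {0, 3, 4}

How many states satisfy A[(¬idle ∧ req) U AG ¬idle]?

Sat(¬idle) = {0, 1, 2}
Sat(¬idle ∧ req) = {0}
AG ¬idle: greatest fixpoint, start Z0 = {0, 1, 2}, keep only states in Sat with every successor in Z. Z1 = {2}; fixed.
Sat(AG ¬idle) = {2}
A[(¬idle ∧ req) U AG ¬idle]: least fixpoint, start Z0 = Sat(AG ¬idle) = {2}, add states in Sat(¬idle ∧ req) with every successor in Z. Already a fixed point.
Sat(A[(¬idle ∧ req) U AG ¬idle]) = {2}
|Sat(A[(¬idle ∧ req) U AG ¬idle])| = |{2}| = 1.

1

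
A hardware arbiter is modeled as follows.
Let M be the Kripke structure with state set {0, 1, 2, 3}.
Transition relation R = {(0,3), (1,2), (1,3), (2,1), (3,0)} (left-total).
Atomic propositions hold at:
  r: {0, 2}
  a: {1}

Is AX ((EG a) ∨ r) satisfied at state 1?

No

EG a: greatest fixpoint, start Z0 = {1}, keep only states in Sat with some successor in Z. Z1 = ∅; fixed.
Sat(EG a) = ∅
Sat((EG a) ∨ r) = {0, 2}
Sat(AX ((EG a) ∨ r)) = {s : every successor in {0, 2}} = {3}
1 ∉ Sat(AX ((EG a) ∨ r)) = {3}, so the formula does not hold at 1.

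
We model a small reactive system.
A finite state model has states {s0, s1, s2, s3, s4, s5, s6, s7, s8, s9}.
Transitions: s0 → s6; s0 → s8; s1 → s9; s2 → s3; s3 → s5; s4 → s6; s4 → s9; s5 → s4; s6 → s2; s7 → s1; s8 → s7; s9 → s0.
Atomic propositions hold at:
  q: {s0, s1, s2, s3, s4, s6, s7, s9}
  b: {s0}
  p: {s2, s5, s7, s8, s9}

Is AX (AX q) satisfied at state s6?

Sat(AX q) = {s : every successor in {s0, s1, s2, s3, s4, s6, s7, s9}} = {s1, s2, s4, s5, s6, s7, s8, s9}
Sat(AX (AX q)) = {s : every successor in {s1, s2, s4, s5, s6, s7, s8, s9}} = {s0, s1, s3, s4, s5, s6, s7, s8}
s6 ∈ Sat(AX (AX q)) = {s0, s1, s3, s4, s5, s6, s7, s8}, so the formula holds at s6.

Yes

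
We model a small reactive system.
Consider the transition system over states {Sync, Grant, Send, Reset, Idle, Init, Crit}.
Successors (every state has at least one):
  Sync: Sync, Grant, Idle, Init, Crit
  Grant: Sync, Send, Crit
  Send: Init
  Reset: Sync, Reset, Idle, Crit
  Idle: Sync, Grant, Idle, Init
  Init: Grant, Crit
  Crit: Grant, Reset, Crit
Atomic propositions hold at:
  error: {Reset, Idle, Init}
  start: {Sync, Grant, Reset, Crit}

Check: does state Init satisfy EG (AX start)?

Yes

Sat(AX start) = {s : every successor in {Sync, Grant, Reset, Crit}} = {Init, Crit}
EG (AX start): greatest fixpoint, start Z0 = {Init, Crit}, keep only states in Sat with some successor in Z. Already a fixed point.
Sat(EG (AX start)) = {Init, Crit}
Init ∈ Sat(EG (AX start)) = {Init, Crit}, so the formula holds at Init.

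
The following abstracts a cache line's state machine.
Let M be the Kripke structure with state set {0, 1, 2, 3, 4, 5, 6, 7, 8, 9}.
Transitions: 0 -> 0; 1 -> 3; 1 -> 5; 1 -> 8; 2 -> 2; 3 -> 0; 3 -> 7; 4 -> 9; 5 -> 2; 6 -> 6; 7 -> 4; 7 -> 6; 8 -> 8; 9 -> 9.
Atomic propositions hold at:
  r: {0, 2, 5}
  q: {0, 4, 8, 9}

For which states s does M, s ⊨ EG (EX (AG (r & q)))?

Sat(r & q) = {0}
AG (r & q): greatest fixpoint, start Z0 = {0}, keep only states in Sat with every successor in Z. Already a fixed point.
Sat(AG (r & q)) = {0}
Sat(EX (AG (r & q))) = {s : some successor in {0}} = {0, 3}
EG (EX (AG (r & q))): greatest fixpoint, start Z0 = {0, 3}, keep only states in Sat with some successor in Z. Already a fixed point.
Sat(EG (EX (AG (r & q)))) = {0, 3}

{0, 3}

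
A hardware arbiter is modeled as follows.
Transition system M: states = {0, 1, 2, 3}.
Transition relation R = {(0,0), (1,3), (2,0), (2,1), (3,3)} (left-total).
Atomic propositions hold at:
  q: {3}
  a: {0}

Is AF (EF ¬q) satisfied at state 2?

Sat(¬q) = {0, 1, 2}
EF ¬q: least fixpoint, start Z0 = {0, 1, 2}, add states with some successor in Z. Already a fixed point.
Sat(EF ¬q) = {0, 1, 2}
AF (EF ¬q): least fixpoint, start Z0 = {0, 1, 2}, add states with every successor in Z. Already a fixed point.
Sat(AF (EF ¬q)) = {0, 1, 2}
2 ∈ Sat(AF (EF ¬q)) = {0, 1, 2}, so the formula holds at 2.

Yes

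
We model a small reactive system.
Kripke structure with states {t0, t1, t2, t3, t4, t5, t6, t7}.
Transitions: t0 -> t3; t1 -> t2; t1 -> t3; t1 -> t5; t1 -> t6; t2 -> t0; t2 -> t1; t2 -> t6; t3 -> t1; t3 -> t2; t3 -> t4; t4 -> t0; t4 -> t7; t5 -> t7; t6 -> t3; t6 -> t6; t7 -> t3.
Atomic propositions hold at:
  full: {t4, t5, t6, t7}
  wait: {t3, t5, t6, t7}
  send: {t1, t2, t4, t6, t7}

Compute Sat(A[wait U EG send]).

EG send: greatest fixpoint, start Z0 = {t1, t2, t4, t6, t7}, keep only states in Sat with some successor in Z. Z1 = {t1, t2, t4, t6}; Z2 = {t1, t2, t6}; fixed.
Sat(EG send) = {t1, t2, t6}
A[wait U EG send]: least fixpoint, start Z0 = Sat(EG send) = {t1, t2, t6}, add states in Sat(wait) with every successor in Z. Already a fixed point.
Sat(A[wait U EG send]) = {t1, t2, t6}

{t1, t2, t6}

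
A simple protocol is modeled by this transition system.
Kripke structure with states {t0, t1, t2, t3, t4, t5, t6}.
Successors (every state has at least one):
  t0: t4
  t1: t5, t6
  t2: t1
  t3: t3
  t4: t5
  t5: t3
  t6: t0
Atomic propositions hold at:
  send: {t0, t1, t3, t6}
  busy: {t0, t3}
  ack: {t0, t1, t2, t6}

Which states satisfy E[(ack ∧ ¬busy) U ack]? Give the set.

{t0, t1, t2, t6}

Sat(¬busy) = {t1, t2, t4, t5, t6}
Sat(ack ∧ ¬busy) = {t1, t2, t6}
E[(ack ∧ ¬busy) U ack]: least fixpoint, start Z0 = Sat(ack) = {t0, t1, t2, t6}, add states in Sat(ack ∧ ¬busy) with some successor in Z. Already a fixed point.
Sat(E[(ack ∧ ¬busy) U ack]) = {t0, t1, t2, t6}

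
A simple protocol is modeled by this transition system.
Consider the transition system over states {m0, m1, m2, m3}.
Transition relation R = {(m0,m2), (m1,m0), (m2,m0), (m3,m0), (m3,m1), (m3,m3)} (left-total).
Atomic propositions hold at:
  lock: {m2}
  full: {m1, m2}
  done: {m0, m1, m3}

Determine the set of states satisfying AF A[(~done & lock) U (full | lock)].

Sat(~done) = {m2}
Sat(~done & lock) = {m2}
Sat(full | lock) = {m1, m2}
A[(~done & lock) U (full | lock)]: least fixpoint, start Z0 = Sat((full | lock)) = {m1, m2}, add states in Sat(~done & lock) with every successor in Z. Already a fixed point.
Sat(A[(~done & lock) U (full | lock)]) = {m1, m2}
AF A[(~done & lock) U (full | lock)]: least fixpoint, start Z0 = {m1, m2}, add states with every successor in Z. Z1 = {m0, m1, m2}; fixed.
Sat(AF A[(~done & lock) U (full | lock)]) = {m0, m1, m2}

{m0, m1, m2}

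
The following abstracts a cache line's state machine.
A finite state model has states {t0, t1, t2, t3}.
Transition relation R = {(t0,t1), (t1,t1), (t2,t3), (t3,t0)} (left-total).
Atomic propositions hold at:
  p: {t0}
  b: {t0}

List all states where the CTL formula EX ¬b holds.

Sat(¬b) = {t1, t2, t3}
Sat(EX ¬b) = {s : some successor in {t1, t2, t3}} = {t0, t1, t2}

{t0, t1, t2}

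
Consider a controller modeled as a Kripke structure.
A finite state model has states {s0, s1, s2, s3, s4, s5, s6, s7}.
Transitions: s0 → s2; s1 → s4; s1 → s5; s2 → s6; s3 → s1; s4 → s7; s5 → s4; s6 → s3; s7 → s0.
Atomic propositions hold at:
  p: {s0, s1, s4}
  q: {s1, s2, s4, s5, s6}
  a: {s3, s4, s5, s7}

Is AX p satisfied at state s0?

No

Sat(AX p) = {s : every successor in {s0, s1, s4}} = {s3, s5, s7}
s0 ∉ Sat(AX p) = {s3, s5, s7}, so the formula does not hold at s0.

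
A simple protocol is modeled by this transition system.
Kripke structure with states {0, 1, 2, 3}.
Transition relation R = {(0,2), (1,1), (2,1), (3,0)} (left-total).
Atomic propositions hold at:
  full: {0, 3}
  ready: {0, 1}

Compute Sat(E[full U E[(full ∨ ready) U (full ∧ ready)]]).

Sat(full ∨ ready) = {0, 1, 3}
Sat(full ∧ ready) = {0}
E[(full ∨ ready) U (full ∧ ready)]: least fixpoint, start Z0 = Sat((full ∧ ready)) = {0}, add states in Sat(full ∨ ready) with some successor in Z. Z1 = {0, 3}; fixed.
Sat(E[(full ∨ ready) U (full ∧ ready)]) = {0, 3}
E[full U E[(full ∨ ready) U (full ∧ ready)]]: least fixpoint, start Z0 = Sat(E[(full ∨ ready) U (full ∧ ready)]) = {0, 3}, add states in Sat(full) with some successor in Z. Already a fixed point.
Sat(E[full U E[(full ∨ ready) U (full ∧ ready)]]) = {0, 3}

{0, 3}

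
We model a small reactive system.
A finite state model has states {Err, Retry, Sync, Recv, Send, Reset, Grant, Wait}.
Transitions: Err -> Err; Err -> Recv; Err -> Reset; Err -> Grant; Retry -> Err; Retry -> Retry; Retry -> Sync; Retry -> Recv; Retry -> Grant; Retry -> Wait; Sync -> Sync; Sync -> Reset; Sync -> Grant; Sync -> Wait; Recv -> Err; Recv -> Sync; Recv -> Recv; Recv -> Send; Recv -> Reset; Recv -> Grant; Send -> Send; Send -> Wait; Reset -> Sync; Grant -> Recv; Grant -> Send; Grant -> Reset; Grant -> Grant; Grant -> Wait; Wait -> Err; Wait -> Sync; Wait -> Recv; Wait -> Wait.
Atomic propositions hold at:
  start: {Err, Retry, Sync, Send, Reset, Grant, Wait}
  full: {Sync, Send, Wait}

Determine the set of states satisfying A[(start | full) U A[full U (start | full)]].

Sat(start | full) = {Err, Retry, Sync, Send, Reset, Grant, Wait}
A[full U (start | full)]: least fixpoint, start Z0 = Sat((start | full)) = {Err, Retry, Sync, Send, Reset, Grant, Wait}, add states in Sat(full) with every successor in Z. Already a fixed point.
Sat(A[full U (start | full)]) = {Err, Retry, Sync, Send, Reset, Grant, Wait}
A[(start | full) U A[full U (start | full)]]: least fixpoint, start Z0 = Sat(A[full U (start | full)]) = {Err, Retry, Sync, Send, Reset, Grant, Wait}, add states in Sat(start | full) with every successor in Z. Already a fixed point.
Sat(A[(start | full) U A[full U (start | full)]]) = {Err, Retry, Sync, Send, Reset, Grant, Wait}

{Err, Retry, Sync, Send, Reset, Grant, Wait}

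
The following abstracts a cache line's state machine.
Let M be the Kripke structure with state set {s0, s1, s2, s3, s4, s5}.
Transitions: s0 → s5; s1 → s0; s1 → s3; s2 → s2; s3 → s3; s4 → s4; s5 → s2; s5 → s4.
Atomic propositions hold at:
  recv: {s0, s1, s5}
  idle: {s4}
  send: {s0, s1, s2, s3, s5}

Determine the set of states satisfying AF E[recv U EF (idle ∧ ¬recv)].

{s0, s1, s4, s5}

Sat(¬recv) = {s2, s3, s4}
Sat(idle ∧ ¬recv) = {s4}
EF (idle ∧ ¬recv): least fixpoint, start Z0 = {s4}, add states with some successor in Z. Z1 = {s4, s5}; Z2 = {s0, s4, s5}; Z3 = {s0, s1, s4, s5}; fixed.
Sat(EF (idle ∧ ¬recv)) = {s0, s1, s4, s5}
E[recv U EF (idle ∧ ¬recv)]: least fixpoint, start Z0 = Sat(EF (idle ∧ ¬recv)) = {s0, s1, s4, s5}, add states in Sat(recv) with some successor in Z. Already a fixed point.
Sat(E[recv U EF (idle ∧ ¬recv)]) = {s0, s1, s4, s5}
AF E[recv U EF (idle ∧ ¬recv)]: least fixpoint, start Z0 = {s0, s1, s4, s5}, add states with every successor in Z. Already a fixed point.
Sat(AF E[recv U EF (idle ∧ ¬recv)]) = {s0, s1, s4, s5}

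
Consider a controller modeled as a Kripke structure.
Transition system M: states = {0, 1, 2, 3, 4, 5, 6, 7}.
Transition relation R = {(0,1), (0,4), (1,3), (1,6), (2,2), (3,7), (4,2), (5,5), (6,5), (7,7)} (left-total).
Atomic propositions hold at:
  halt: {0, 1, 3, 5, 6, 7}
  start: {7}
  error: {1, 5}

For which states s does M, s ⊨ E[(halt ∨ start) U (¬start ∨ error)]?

Sat(halt ∨ start) = {0, 1, 3, 5, 6, 7}
Sat(¬start) = {0, 1, 2, 3, 4, 5, 6}
Sat(¬start ∨ error) = {0, 1, 2, 3, 4, 5, 6}
E[(halt ∨ start) U (¬start ∨ error)]: least fixpoint, start Z0 = Sat((¬start ∨ error)) = {0, 1, 2, 3, 4, 5, 6}, add states in Sat(halt ∨ start) with some successor in Z. Already a fixed point.
Sat(E[(halt ∨ start) U (¬start ∨ error)]) = {0, 1, 2, 3, 4, 5, 6}

{0, 1, 2, 3, 4, 5, 6}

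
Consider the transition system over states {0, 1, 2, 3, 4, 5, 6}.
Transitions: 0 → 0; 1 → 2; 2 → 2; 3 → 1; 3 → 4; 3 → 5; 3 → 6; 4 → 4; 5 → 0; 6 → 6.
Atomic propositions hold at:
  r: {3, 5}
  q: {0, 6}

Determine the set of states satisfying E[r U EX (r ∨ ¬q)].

Sat(¬q) = {1, 2, 3, 4, 5}
Sat(r ∨ ¬q) = {1, 2, 3, 4, 5}
Sat(EX (r ∨ ¬q)) = {s : some successor in {1, 2, 3, 4, 5}} = {1, 2, 3, 4}
E[r U EX (r ∨ ¬q)]: least fixpoint, start Z0 = Sat(EX (r ∨ ¬q)) = {1, 2, 3, 4}, add states in Sat(r) with some successor in Z. Already a fixed point.
Sat(E[r U EX (r ∨ ¬q)]) = {1, 2, 3, 4}

{1, 2, 3, 4}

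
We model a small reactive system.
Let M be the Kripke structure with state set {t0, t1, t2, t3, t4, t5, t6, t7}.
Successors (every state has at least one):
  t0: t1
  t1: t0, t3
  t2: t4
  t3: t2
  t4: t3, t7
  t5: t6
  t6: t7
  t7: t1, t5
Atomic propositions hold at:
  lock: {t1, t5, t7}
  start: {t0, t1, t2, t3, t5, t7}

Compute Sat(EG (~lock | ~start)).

{t2, t3, t4}

Sat(~lock) = {t0, t2, t3, t4, t6}
Sat(~start) = {t4, t6}
Sat(~lock | ~start) = {t0, t2, t3, t4, t6}
EG (~lock | ~start): greatest fixpoint, start Z0 = {t0, t2, t3, t4, t6}, keep only states in Sat with some successor in Z. Z1 = {t2, t3, t4}; fixed.
Sat(EG (~lock | ~start)) = {t2, t3, t4}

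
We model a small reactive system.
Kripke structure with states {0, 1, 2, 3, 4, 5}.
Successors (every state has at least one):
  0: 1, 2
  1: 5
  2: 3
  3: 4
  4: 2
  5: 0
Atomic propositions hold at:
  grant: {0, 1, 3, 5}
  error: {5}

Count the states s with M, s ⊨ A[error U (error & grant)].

Sat(error & grant) = {5}
A[error U (error & grant)]: least fixpoint, start Z0 = Sat((error & grant)) = {5}, add states in Sat(error) with every successor in Z. Already a fixed point.
Sat(A[error U (error & grant)]) = {5}
|Sat(A[error U (error & grant)])| = |{5}| = 1.

1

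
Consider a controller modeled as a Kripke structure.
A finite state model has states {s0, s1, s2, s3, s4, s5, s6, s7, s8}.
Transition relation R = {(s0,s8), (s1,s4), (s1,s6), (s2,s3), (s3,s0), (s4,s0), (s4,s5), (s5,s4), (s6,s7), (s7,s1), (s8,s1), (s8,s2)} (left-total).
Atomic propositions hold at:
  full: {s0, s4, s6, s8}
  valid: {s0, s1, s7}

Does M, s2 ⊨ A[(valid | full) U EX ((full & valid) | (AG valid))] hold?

No

Sat(valid | full) = {s0, s1, s4, s6, s7, s8}
Sat(full & valid) = {s0}
AG valid: greatest fixpoint, start Z0 = {s0, s1, s7}, keep only states in Sat with every successor in Z. Z1 = {s7}; Z2 = ∅; fixed.
Sat(AG valid) = ∅
Sat((full & valid) | (AG valid)) = {s0}
Sat(EX ((full & valid) | (AG valid))) = {s : some successor in {s0}} = {s3, s4}
A[(valid | full) U EX ((full & valid) | (AG valid))]: least fixpoint, start Z0 = Sat(EX ((full & valid) | (AG valid))) = {s3, s4}, add states in Sat(valid | full) with every successor in Z. Already a fixed point.
Sat(A[(valid | full) U EX ((full & valid) | (AG valid))]) = {s3, s4}
s2 ∉ Sat(A[(valid | full) U EX ((full & valid) | (AG valid))]) = {s3, s4}, so the formula does not hold at s2.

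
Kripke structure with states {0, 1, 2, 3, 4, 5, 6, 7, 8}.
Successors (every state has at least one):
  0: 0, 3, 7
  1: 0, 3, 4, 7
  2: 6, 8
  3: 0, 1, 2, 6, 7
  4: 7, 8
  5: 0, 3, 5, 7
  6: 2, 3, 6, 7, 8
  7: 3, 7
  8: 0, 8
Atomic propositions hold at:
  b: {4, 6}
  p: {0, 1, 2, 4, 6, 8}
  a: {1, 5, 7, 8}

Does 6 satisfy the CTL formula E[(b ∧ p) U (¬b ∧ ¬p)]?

Sat(b ∧ p) = {4, 6}
Sat(¬b) = {0, 1, 2, 3, 5, 7, 8}
Sat(¬p) = {3, 5, 7}
Sat(¬b ∧ ¬p) = {3, 5, 7}
E[(b ∧ p) U (¬b ∧ ¬p)]: least fixpoint, start Z0 = Sat((¬b ∧ ¬p)) = {3, 5, 7}, add states in Sat(b ∧ p) with some successor in Z. Z1 = {3, 4, 5, 6, 7}; fixed.
Sat(E[(b ∧ p) U (¬b ∧ ¬p)]) = {3, 4, 5, 6, 7}
6 ∈ Sat(E[(b ∧ p) U (¬b ∧ ¬p)]) = {3, 4, 5, 6, 7}, so the formula holds at 6.

Yes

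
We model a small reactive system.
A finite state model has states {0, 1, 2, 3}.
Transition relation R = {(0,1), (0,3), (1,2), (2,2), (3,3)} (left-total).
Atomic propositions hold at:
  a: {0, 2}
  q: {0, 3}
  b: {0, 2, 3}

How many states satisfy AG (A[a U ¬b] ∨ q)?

1

Sat(¬b) = {1}
A[a U ¬b]: least fixpoint, start Z0 = Sat(¬b) = {1}, add states in Sat(a) with every successor in Z. Already a fixed point.
Sat(A[a U ¬b]) = {1}
Sat(A[a U ¬b] ∨ q) = {0, 1, 3}
AG (A[a U ¬b] ∨ q): greatest fixpoint, start Z0 = {0, 1, 3}, keep only states in Sat with every successor in Z. Z1 = {0, 3}; Z2 = {3}; fixed.
Sat(AG (A[a U ¬b] ∨ q)) = {3}
|Sat(AG (A[a U ¬b] ∨ q))| = |{3}| = 1.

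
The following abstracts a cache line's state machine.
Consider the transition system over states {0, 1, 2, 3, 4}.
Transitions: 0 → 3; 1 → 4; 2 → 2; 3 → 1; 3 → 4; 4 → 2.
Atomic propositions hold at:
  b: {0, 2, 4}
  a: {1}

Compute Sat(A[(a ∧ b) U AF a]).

Sat(a ∧ b) = ∅
AF a: least fixpoint, start Z0 = {1}, add states with every successor in Z. Already a fixed point.
Sat(AF a) = {1}
A[(a ∧ b) U AF a]: least fixpoint, start Z0 = Sat(AF a) = {1}, add states in Sat(a ∧ b) with every successor in Z. Already a fixed point.
Sat(A[(a ∧ b) U AF a]) = {1}

{1}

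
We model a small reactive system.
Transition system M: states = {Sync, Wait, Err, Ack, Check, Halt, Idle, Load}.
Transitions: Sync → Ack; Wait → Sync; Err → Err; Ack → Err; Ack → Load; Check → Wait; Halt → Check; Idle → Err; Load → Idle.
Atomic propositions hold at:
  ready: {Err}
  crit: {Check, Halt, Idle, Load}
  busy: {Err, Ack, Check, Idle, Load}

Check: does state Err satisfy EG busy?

Yes

EG busy: greatest fixpoint, start Z0 = {Err, Ack, Check, Idle, Load}, keep only states in Sat with some successor in Z. Z1 = {Err, Ack, Idle, Load}; fixed.
Sat(EG busy) = {Err, Ack, Idle, Load}
Err ∈ Sat(EG busy) = {Err, Ack, Idle, Load}, so the formula holds at Err.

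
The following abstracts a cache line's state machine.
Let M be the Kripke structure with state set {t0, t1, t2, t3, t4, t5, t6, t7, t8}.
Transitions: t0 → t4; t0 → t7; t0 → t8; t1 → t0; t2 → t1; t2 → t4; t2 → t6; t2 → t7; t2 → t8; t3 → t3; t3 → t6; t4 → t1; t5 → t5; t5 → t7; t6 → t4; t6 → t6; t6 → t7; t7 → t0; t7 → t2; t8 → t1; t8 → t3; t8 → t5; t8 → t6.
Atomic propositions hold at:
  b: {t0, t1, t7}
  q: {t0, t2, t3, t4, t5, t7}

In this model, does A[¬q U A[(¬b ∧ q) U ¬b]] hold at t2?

Yes

Sat(¬q) = {t1, t6, t8}
Sat(¬b) = {t2, t3, t4, t5, t6, t8}
Sat(¬b ∧ q) = {t2, t3, t4, t5}
A[(¬b ∧ q) U ¬b]: least fixpoint, start Z0 = Sat(¬b) = {t2, t3, t4, t5, t6, t8}, add states in Sat(¬b ∧ q) with every successor in Z. Already a fixed point.
Sat(A[(¬b ∧ q) U ¬b]) = {t2, t3, t4, t5, t6, t8}
A[¬q U A[(¬b ∧ q) U ¬b]]: least fixpoint, start Z0 = Sat(A[(¬b ∧ q) U ¬b]) = {t2, t3, t4, t5, t6, t8}, add states in Sat(¬q) with every successor in Z. Already a fixed point.
Sat(A[¬q U A[(¬b ∧ q) U ¬b]]) = {t2, t3, t4, t5, t6, t8}
t2 ∈ Sat(A[¬q U A[(¬b ∧ q) U ¬b]]) = {t2, t3, t4, t5, t6, t8}, so the formula holds at t2.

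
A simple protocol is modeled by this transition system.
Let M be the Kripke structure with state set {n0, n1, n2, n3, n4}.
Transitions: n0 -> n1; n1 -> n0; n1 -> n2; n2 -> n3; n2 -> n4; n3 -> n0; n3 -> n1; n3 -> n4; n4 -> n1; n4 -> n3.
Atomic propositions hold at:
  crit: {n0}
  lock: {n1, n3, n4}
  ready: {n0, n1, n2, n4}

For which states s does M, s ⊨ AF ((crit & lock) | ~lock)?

{n0, n1, n2}

Sat(crit & lock) = ∅
Sat(~lock) = {n0, n2}
Sat((crit & lock) | ~lock) = {n0, n2}
AF ((crit & lock) | ~lock): least fixpoint, start Z0 = {n0, n2}, add states with every successor in Z. Z1 = {n0, n1, n2}; fixed.
Sat(AF ((crit & lock) | ~lock)) = {n0, n1, n2}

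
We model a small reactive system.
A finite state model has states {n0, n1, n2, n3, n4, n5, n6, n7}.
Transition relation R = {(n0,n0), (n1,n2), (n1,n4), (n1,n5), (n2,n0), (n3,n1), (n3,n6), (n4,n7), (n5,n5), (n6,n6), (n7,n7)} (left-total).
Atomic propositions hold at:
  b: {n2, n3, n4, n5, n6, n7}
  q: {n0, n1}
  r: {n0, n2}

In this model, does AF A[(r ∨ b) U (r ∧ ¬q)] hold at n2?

Sat(r ∨ b) = {n0, n2, n3, n4, n5, n6, n7}
Sat(¬q) = {n2, n3, n4, n5, n6, n7}
Sat(r ∧ ¬q) = {n2}
A[(r ∨ b) U (r ∧ ¬q)]: least fixpoint, start Z0 = Sat((r ∧ ¬q)) = {n2}, add states in Sat(r ∨ b) with every successor in Z. Already a fixed point.
Sat(A[(r ∨ b) U (r ∧ ¬q)]) = {n2}
AF A[(r ∨ b) U (r ∧ ¬q)]: least fixpoint, start Z0 = {n2}, add states with every successor in Z. Already a fixed point.
Sat(AF A[(r ∨ b) U (r ∧ ¬q)]) = {n2}
n2 ∈ Sat(AF A[(r ∨ b) U (r ∧ ¬q)]) = {n2}, so the formula holds at n2.

Yes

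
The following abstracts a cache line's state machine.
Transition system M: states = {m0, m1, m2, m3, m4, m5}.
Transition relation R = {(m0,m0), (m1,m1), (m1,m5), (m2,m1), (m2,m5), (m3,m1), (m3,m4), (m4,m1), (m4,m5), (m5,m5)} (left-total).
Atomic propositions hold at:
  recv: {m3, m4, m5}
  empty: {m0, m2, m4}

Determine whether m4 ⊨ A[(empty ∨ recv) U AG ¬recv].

No

Sat(empty ∨ recv) = {m0, m2, m3, m4, m5}
Sat(¬recv) = {m0, m1, m2}
AG ¬recv: greatest fixpoint, start Z0 = {m0, m1, m2}, keep only states in Sat with every successor in Z. Z1 = {m0}; fixed.
Sat(AG ¬recv) = {m0}
A[(empty ∨ recv) U AG ¬recv]: least fixpoint, start Z0 = Sat(AG ¬recv) = {m0}, add states in Sat(empty ∨ recv) with every successor in Z. Already a fixed point.
Sat(A[(empty ∨ recv) U AG ¬recv]) = {m0}
m4 ∉ Sat(A[(empty ∨ recv) U AG ¬recv]) = {m0}, so the formula does not hold at m4.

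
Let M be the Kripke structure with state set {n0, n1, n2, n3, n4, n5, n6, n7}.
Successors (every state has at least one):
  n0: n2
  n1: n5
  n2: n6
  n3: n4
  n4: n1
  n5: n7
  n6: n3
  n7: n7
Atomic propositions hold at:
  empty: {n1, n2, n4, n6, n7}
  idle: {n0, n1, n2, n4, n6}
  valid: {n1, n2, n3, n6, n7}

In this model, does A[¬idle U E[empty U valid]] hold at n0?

Sat(¬idle) = {n3, n5, n7}
E[empty U valid]: least fixpoint, start Z0 = Sat(valid) = {n1, n2, n3, n6, n7}, add states in Sat(empty) with some successor in Z. Z1 = {n1, n2, n3, n4, n6, n7}; fixed.
Sat(E[empty U valid]) = {n1, n2, n3, n4, n6, n7}
A[¬idle U E[empty U valid]]: least fixpoint, start Z0 = Sat(E[empty U valid]) = {n1, n2, n3, n4, n6, n7}, add states in Sat(¬idle) with every successor in Z. Z1 = {n1, n2, n3, n4, n5, n6, n7}; fixed.
Sat(A[¬idle U E[empty U valid]]) = {n1, n2, n3, n4, n5, n6, n7}
n0 ∉ Sat(A[¬idle U E[empty U valid]]) = {n1, n2, n3, n4, n5, n6, n7}, so the formula does not hold at n0.

No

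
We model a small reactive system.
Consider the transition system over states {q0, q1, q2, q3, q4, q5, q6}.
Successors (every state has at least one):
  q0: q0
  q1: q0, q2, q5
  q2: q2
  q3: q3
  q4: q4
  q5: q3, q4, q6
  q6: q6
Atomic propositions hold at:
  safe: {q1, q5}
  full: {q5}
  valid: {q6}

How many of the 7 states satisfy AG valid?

AG valid: greatest fixpoint, start Z0 = {q6}, keep only states in Sat with every successor in Z. Already a fixed point.
Sat(AG valid) = {q6}
|Sat(AG valid)| = |{q6}| = 1.

1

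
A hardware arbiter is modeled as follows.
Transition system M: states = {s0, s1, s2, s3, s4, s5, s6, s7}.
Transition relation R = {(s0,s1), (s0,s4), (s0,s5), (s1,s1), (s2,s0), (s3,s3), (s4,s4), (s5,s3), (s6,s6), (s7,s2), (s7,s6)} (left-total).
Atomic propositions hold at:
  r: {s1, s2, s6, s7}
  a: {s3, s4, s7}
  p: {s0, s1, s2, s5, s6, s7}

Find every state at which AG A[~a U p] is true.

{s1, s6}

Sat(~a) = {s0, s1, s2, s5, s6}
A[~a U p]: least fixpoint, start Z0 = Sat(p) = {s0, s1, s2, s5, s6, s7}, add states in Sat(~a) with every successor in Z. Already a fixed point.
Sat(A[~a U p]) = {s0, s1, s2, s5, s6, s7}
AG A[~a U p]: greatest fixpoint, start Z0 = {s0, s1, s2, s5, s6, s7}, keep only states in Sat with every successor in Z. Z1 = {s1, s2, s6, s7}; Z2 = {s1, s6, s7}; Z3 = {s1, s6}; fixed.
Sat(AG A[~a U p]) = {s1, s6}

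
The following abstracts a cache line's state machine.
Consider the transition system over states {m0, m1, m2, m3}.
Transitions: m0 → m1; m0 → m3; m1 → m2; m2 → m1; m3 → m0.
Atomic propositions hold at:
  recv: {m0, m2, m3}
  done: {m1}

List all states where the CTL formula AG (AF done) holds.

AF done: least fixpoint, start Z0 = {m1}, add states with every successor in Z. Z1 = {m1, m2}; fixed.
Sat(AF done) = {m1, m2}
AG (AF done): greatest fixpoint, start Z0 = {m1, m2}, keep only states in Sat with every successor in Z. Already a fixed point.
Sat(AG (AF done)) = {m1, m2}

{m1, m2}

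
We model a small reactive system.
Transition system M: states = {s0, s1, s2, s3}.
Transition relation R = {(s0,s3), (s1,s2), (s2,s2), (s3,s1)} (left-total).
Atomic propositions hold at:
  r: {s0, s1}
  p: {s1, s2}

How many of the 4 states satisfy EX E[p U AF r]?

AF r: least fixpoint, start Z0 = {s0, s1}, add states with every successor in Z. Z1 = {s0, s1, s3}; fixed.
Sat(AF r) = {s0, s1, s3}
E[p U AF r]: least fixpoint, start Z0 = Sat(AF r) = {s0, s1, s3}, add states in Sat(p) with some successor in Z. Already a fixed point.
Sat(E[p U AF r]) = {s0, s1, s3}
Sat(EX E[p U AF r]) = {s : some successor in {s0, s1, s3}} = {s0, s3}
|Sat(EX E[p U AF r])| = |{s0, s3}| = 2.

2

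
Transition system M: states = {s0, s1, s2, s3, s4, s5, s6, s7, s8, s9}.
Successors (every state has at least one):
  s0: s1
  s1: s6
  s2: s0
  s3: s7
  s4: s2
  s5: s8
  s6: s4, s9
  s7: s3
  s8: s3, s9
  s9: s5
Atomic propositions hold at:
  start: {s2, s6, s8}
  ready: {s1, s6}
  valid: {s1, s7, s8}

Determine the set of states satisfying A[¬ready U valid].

Sat(¬ready) = {s0, s2, s3, s4, s5, s7, s8, s9}
A[¬ready U valid]: least fixpoint, start Z0 = Sat(valid) = {s1, s7, s8}, add states in Sat(¬ready) with every successor in Z. Z1 = {s0, s1, s3, s5, s7, s8}; Z2 = {s0, s1, s2, s3, s5, s7, s8, s9}; Z3 = {s0, s1, s2, s3, s4, s5, s7, s8, s9}; fixed.
Sat(A[¬ready U valid]) = {s0, s1, s2, s3, s4, s5, s7, s8, s9}

{s0, s1, s2, s3, s4, s5, s7, s8, s9}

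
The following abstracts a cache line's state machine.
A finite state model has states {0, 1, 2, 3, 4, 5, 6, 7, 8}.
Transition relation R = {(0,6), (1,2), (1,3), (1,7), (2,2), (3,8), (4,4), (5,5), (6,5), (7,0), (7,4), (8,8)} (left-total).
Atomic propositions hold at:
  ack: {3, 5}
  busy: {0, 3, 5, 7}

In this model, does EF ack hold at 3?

EF ack: least fixpoint, start Z0 = {3, 5}, add states with some successor in Z. Z1 = {1, 3, 5, 6}; Z2 = {0, 1, 3, 5, 6}; Z3 = {0, 1, 3, 5, 6, 7}; fixed.
Sat(EF ack) = {0, 1, 3, 5, 6, 7}
3 ∈ Sat(EF ack) = {0, 1, 3, 5, 6, 7}, so the formula holds at 3.

Yes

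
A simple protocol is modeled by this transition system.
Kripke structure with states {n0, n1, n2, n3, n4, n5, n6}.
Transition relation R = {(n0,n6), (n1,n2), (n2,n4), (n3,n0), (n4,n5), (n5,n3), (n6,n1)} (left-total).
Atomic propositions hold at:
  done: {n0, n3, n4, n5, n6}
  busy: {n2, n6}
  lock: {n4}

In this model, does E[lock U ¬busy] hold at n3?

Yes

Sat(¬busy) = {n0, n1, n3, n4, n5}
E[lock U ¬busy]: least fixpoint, start Z0 = Sat(¬busy) = {n0, n1, n3, n4, n5}, add states in Sat(lock) with some successor in Z. Already a fixed point.
Sat(E[lock U ¬busy]) = {n0, n1, n3, n4, n5}
n3 ∈ Sat(E[lock U ¬busy]) = {n0, n1, n3, n4, n5}, so the formula holds at n3.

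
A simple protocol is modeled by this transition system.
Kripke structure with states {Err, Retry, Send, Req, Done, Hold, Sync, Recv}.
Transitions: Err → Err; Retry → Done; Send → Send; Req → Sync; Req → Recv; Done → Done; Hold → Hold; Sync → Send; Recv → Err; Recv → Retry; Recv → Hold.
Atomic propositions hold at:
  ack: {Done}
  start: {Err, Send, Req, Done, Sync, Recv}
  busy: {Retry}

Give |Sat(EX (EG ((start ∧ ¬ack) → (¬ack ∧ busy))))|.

4

Sat(¬ack) = {Err, Retry, Send, Req, Hold, Sync, Recv}
Sat(start ∧ ¬ack) = {Err, Send, Req, Sync, Recv}
Sat(¬ack ∧ busy) = {Retry}
Sat((start ∧ ¬ack) → (¬ack ∧ busy)) = {Retry, Done, Hold}
EG ((start ∧ ¬ack) → (¬ack ∧ busy)): greatest fixpoint, start Z0 = {Retry, Done, Hold}, keep only states in Sat with some successor in Z. Already a fixed point.
Sat(EG ((start ∧ ¬ack) → (¬ack ∧ busy))) = {Retry, Done, Hold}
Sat(EX (EG ((start ∧ ¬ack) → (¬ack ∧ busy)))) = {s : some successor in {Retry, Done, Hold}} = {Retry, Done, Hold, Recv}
|Sat(EX (EG ((start ∧ ¬ack) → (¬ack ∧ busy))))| = |{Retry, Done, Hold, Recv}| = 4.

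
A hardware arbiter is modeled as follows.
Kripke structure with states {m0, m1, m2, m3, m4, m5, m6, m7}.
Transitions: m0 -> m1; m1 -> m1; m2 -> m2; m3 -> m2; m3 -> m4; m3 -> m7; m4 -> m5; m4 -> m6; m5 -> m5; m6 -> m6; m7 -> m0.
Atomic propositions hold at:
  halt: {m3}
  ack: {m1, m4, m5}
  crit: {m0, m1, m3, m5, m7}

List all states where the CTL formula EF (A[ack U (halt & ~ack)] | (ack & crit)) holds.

{m0, m1, m3, m4, m5, m7}

Sat(~ack) = {m0, m2, m3, m6, m7}
Sat(halt & ~ack) = {m3}
A[ack U (halt & ~ack)]: least fixpoint, start Z0 = Sat((halt & ~ack)) = {m3}, add states in Sat(ack) with every successor in Z. Already a fixed point.
Sat(A[ack U (halt & ~ack)]) = {m3}
Sat(ack & crit) = {m1, m5}
Sat(A[ack U (halt & ~ack)] | (ack & crit)) = {m1, m3, m5}
EF (A[ack U (halt & ~ack)] | (ack & crit)): least fixpoint, start Z0 = {m1, m3, m5}, add states with some successor in Z. Z1 = {m0, m1, m3, m4, m5}; Z2 = {m0, m1, m3, m4, m5, m7}; fixed.
Sat(EF (A[ack U (halt & ~ack)] | (ack & crit))) = {m0, m1, m3, m4, m5, m7}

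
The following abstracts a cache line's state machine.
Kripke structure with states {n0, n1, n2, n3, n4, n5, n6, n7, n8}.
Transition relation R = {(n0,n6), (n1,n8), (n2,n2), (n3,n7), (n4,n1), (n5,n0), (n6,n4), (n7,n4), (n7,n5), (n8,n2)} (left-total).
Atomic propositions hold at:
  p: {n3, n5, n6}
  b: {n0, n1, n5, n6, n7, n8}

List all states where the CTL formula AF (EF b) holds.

EF b: least fixpoint, start Z0 = {n0, n1, n5, n6, n7, n8}, add states with some successor in Z. Z1 = {n0, n1, n3, n4, n5, n6, n7, n8}; fixed.
Sat(EF b) = {n0, n1, n3, n4, n5, n6, n7, n8}
AF (EF b): least fixpoint, start Z0 = {n0, n1, n3, n4, n5, n6, n7, n8}, add states with every successor in Z. Already a fixed point.
Sat(AF (EF b)) = {n0, n1, n3, n4, n5, n6, n7, n8}

{n0, n1, n3, n4, n5, n6, n7, n8}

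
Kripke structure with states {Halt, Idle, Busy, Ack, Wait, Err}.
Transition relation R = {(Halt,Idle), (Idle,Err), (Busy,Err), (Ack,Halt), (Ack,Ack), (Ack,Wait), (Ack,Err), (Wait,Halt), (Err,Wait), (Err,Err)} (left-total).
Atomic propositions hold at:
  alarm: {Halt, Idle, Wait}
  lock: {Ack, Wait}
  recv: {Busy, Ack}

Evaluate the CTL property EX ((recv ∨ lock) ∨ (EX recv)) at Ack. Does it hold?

Sat(recv ∨ lock) = {Busy, Ack, Wait}
Sat(EX recv) = {s : some successor in {Busy, Ack}} = {Ack}
Sat((recv ∨ lock) ∨ (EX recv)) = {Busy, Ack, Wait}
Sat(EX ((recv ∨ lock) ∨ (EX recv))) = {s : some successor in {Busy, Ack, Wait}} = {Ack, Err}
Ack ∈ Sat(EX ((recv ∨ lock) ∨ (EX recv))) = {Ack, Err}, so the formula holds at Ack.

Yes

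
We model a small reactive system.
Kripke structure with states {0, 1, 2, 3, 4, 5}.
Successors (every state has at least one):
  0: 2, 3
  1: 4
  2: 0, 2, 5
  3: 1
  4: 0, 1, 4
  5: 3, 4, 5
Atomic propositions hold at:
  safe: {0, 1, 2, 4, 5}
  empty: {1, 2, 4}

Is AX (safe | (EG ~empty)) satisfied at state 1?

Yes

Sat(~empty) = {0, 3, 5}
EG ~empty: greatest fixpoint, start Z0 = {0, 3, 5}, keep only states in Sat with some successor in Z. Z1 = {0, 5}; Z2 = {5}; fixed.
Sat(EG ~empty) = {5}
Sat(safe | (EG ~empty)) = {0, 1, 2, 4, 5}
Sat(AX (safe | (EG ~empty))) = {s : every successor in {0, 1, 2, 4, 5}} = {1, 2, 3, 4}
1 ∈ Sat(AX (safe | (EG ~empty))) = {1, 2, 3, 4}, so the formula holds at 1.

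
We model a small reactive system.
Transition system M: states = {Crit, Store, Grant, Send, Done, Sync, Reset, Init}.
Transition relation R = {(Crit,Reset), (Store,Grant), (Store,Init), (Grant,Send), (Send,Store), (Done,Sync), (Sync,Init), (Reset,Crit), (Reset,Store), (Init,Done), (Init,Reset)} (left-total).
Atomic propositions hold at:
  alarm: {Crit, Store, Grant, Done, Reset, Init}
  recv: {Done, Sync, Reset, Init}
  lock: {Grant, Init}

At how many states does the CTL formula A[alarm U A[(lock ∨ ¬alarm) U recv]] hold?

5

Sat(¬alarm) = {Send, Sync}
Sat(lock ∨ ¬alarm) = {Grant, Send, Sync, Init}
A[(lock ∨ ¬alarm) U recv]: least fixpoint, start Z0 = Sat(recv) = {Done, Sync, Reset, Init}, add states in Sat(lock ∨ ¬alarm) with every successor in Z. Already a fixed point.
Sat(A[(lock ∨ ¬alarm) U recv]) = {Done, Sync, Reset, Init}
A[alarm U A[(lock ∨ ¬alarm) U recv]]: least fixpoint, start Z0 = Sat(A[(lock ∨ ¬alarm) U recv]) = {Done, Sync, Reset, Init}, add states in Sat(alarm) with every successor in Z. Z1 = {Crit, Done, Sync, Reset, Init}; fixed.
Sat(A[alarm U A[(lock ∨ ¬alarm) U recv]]) = {Crit, Done, Sync, Reset, Init}
|Sat(A[alarm U A[(lock ∨ ¬alarm) U recv]])| = |{Crit, Done, Sync, Reset, Init}| = 5.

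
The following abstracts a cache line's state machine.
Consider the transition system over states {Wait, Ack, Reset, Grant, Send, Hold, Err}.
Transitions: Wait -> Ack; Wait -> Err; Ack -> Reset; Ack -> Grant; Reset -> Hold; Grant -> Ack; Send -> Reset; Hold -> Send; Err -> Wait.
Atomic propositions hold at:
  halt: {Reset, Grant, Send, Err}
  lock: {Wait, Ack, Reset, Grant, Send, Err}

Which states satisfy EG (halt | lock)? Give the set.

{Wait, Ack, Grant, Err}

Sat(halt | lock) = {Wait, Ack, Reset, Grant, Send, Err}
EG (halt | lock): greatest fixpoint, start Z0 = {Wait, Ack, Reset, Grant, Send, Err}, keep only states in Sat with some successor in Z. Z1 = {Wait, Ack, Grant, Send, Err}; Z2 = {Wait, Ack, Grant, Err}; fixed.
Sat(EG (halt | lock)) = {Wait, Ack, Grant, Err}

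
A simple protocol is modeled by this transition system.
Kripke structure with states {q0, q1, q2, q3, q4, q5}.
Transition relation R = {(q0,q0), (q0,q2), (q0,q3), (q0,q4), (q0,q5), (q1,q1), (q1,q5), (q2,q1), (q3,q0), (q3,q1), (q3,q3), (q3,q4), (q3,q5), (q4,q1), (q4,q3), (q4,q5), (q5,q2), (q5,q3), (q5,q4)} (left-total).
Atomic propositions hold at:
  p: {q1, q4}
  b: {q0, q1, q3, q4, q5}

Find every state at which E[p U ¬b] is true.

Sat(¬b) = {q2}
E[p U ¬b]: least fixpoint, start Z0 = Sat(¬b) = {q2}, add states in Sat(p) with some successor in Z. Already a fixed point.
Sat(E[p U ¬b]) = {q2}

{q2}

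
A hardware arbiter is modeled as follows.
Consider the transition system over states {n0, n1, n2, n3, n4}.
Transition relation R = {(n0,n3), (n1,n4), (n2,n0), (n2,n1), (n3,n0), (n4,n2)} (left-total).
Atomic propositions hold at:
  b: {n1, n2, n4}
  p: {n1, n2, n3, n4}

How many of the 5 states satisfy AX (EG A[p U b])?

A[p U b]: least fixpoint, start Z0 = Sat(b) = {n1, n2, n4}, add states in Sat(p) with every successor in Z. Already a fixed point.
Sat(A[p U b]) = {n1, n2, n4}
EG A[p U b]: greatest fixpoint, start Z0 = {n1, n2, n4}, keep only states in Sat with some successor in Z. Already a fixed point.
Sat(EG A[p U b]) = {n1, n2, n4}
Sat(AX (EG A[p U b])) = {s : every successor in {n1, n2, n4}} = {n1, n4}
|Sat(AX (EG A[p U b]))| = |{n1, n4}| = 2.

2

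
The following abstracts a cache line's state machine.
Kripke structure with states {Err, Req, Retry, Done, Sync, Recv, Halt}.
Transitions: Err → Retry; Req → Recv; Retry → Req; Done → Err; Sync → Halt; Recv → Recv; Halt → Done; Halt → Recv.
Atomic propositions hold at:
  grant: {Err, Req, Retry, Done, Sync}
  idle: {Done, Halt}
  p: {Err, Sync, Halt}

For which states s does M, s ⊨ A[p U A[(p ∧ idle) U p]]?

{Err, Sync, Halt}

Sat(p ∧ idle) = {Halt}
A[(p ∧ idle) U p]: least fixpoint, start Z0 = Sat(p) = {Err, Sync, Halt}, add states in Sat(p ∧ idle) with every successor in Z. Already a fixed point.
Sat(A[(p ∧ idle) U p]) = {Err, Sync, Halt}
A[p U A[(p ∧ idle) U p]]: least fixpoint, start Z0 = Sat(A[(p ∧ idle) U p]) = {Err, Sync, Halt}, add states in Sat(p) with every successor in Z. Already a fixed point.
Sat(A[p U A[(p ∧ idle) U p]]) = {Err, Sync, Halt}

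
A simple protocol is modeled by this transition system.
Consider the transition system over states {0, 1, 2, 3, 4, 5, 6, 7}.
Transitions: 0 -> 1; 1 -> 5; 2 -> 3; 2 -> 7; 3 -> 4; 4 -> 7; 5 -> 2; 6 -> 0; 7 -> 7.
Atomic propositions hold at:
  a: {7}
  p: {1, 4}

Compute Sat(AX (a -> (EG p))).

{0, 1, 3, 5, 6}

EG p: greatest fixpoint, start Z0 = {1, 4}, keep only states in Sat with some successor in Z. Z1 = ∅; fixed.
Sat(EG p) = ∅
Sat(a -> (EG p)) = {0, 1, 2, 3, 4, 5, 6}
Sat(AX (a -> (EG p))) = {s : every successor in {0, 1, 2, 3, 4, 5, 6}} = {0, 1, 3, 5, 6}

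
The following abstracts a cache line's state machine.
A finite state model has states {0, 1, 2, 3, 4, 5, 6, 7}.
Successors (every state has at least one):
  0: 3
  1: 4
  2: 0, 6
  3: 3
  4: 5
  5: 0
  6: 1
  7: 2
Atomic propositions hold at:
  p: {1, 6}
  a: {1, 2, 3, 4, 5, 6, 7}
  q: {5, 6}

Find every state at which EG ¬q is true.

Sat(¬q) = {0, 1, 2, 3, 4, 7}
EG ¬q: greatest fixpoint, start Z0 = {0, 1, 2, 3, 4, 7}, keep only states in Sat with some successor in Z. Z1 = {0, 1, 2, 3, 7}; Z2 = {0, 2, 3, 7}; fixed.
Sat(EG ¬q) = {0, 2, 3, 7}

{0, 2, 3, 7}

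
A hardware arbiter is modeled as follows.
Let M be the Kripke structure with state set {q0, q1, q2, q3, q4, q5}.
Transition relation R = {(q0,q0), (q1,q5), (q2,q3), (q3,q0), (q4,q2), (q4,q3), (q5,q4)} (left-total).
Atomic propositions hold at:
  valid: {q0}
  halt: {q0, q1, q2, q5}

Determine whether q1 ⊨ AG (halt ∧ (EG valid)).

No

EG valid: greatest fixpoint, start Z0 = {q0}, keep only states in Sat with some successor in Z. Already a fixed point.
Sat(EG valid) = {q0}
Sat(halt ∧ (EG valid)) = {q0}
AG (halt ∧ (EG valid)): greatest fixpoint, start Z0 = {q0}, keep only states in Sat with every successor in Z. Already a fixed point.
Sat(AG (halt ∧ (EG valid))) = {q0}
q1 ∉ Sat(AG (halt ∧ (EG valid))) = {q0}, so the formula does not hold at q1.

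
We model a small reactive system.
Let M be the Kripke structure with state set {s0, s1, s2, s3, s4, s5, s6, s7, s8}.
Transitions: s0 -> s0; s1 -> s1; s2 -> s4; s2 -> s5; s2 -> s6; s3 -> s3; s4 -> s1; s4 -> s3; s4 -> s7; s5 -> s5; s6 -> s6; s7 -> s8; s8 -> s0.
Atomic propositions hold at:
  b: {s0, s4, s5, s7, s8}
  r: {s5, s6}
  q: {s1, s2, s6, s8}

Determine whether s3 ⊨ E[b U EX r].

Sat(EX r) = {s : some successor in {s5, s6}} = {s2, s5, s6}
E[b U EX r]: least fixpoint, start Z0 = Sat(EX r) = {s2, s5, s6}, add states in Sat(b) with some successor in Z. Already a fixed point.
Sat(E[b U EX r]) = {s2, s5, s6}
s3 ∉ Sat(E[b U EX r]) = {s2, s5, s6}, so the formula does not hold at s3.

No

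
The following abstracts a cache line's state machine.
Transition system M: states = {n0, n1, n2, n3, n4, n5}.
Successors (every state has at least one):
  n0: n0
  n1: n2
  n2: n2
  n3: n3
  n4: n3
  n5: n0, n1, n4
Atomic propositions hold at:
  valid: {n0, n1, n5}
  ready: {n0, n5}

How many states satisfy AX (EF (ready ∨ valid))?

1

Sat(ready ∨ valid) = {n0, n1, n5}
EF (ready ∨ valid): least fixpoint, start Z0 = {n0, n1, n5}, add states with some successor in Z. Already a fixed point.
Sat(EF (ready ∨ valid)) = {n0, n1, n5}
Sat(AX (EF (ready ∨ valid))) = {s : every successor in {n0, n1, n5}} = {n0}
|Sat(AX (EF (ready ∨ valid)))| = |{n0}| = 1.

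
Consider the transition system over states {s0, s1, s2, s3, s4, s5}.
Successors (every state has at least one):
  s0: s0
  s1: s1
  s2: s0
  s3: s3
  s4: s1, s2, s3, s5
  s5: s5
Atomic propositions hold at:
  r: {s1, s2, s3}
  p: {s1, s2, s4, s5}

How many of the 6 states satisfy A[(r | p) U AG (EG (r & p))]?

1

Sat(r | p) = {s1, s2, s3, s4, s5}
Sat(r & p) = {s1, s2}
EG (r & p): greatest fixpoint, start Z0 = {s1, s2}, keep only states in Sat with some successor in Z. Z1 = {s1}; fixed.
Sat(EG (r & p)) = {s1}
AG (EG (r & p)): greatest fixpoint, start Z0 = {s1}, keep only states in Sat with every successor in Z. Already a fixed point.
Sat(AG (EG (r & p))) = {s1}
A[(r | p) U AG (EG (r & p))]: least fixpoint, start Z0 = Sat(AG (EG (r & p))) = {s1}, add states in Sat(r | p) with every successor in Z. Already a fixed point.
Sat(A[(r | p) U AG (EG (r & p))]) = {s1}
|Sat(A[(r | p) U AG (EG (r & p))])| = |{s1}| = 1.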